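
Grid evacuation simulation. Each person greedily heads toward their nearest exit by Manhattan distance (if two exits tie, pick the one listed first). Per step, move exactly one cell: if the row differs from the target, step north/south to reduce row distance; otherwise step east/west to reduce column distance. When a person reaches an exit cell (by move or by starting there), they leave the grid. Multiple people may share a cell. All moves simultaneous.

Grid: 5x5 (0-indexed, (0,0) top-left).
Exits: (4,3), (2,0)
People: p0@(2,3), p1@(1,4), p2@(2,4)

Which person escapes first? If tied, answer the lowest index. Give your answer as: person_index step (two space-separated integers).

Step 1: p0:(2,3)->(3,3) | p1:(1,4)->(2,4) | p2:(2,4)->(3,4)
Step 2: p0:(3,3)->(4,3)->EXIT | p1:(2,4)->(3,4) | p2:(3,4)->(4,4)
Step 3: p0:escaped | p1:(3,4)->(4,4) | p2:(4,4)->(4,3)->EXIT
Step 4: p0:escaped | p1:(4,4)->(4,3)->EXIT | p2:escaped
Exit steps: [2, 4, 3]
First to escape: p0 at step 2

Answer: 0 2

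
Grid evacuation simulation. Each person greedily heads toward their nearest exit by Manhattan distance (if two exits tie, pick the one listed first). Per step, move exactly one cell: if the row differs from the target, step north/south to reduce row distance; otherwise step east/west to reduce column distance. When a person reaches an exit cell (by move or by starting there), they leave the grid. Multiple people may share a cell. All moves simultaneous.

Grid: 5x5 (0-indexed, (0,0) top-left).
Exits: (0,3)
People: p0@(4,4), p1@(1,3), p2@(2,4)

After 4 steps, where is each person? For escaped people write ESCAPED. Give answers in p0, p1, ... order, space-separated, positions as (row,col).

Step 1: p0:(4,4)->(3,4) | p1:(1,3)->(0,3)->EXIT | p2:(2,4)->(1,4)
Step 2: p0:(3,4)->(2,4) | p1:escaped | p2:(1,4)->(0,4)
Step 3: p0:(2,4)->(1,4) | p1:escaped | p2:(0,4)->(0,3)->EXIT
Step 4: p0:(1,4)->(0,4) | p1:escaped | p2:escaped

(0,4) ESCAPED ESCAPED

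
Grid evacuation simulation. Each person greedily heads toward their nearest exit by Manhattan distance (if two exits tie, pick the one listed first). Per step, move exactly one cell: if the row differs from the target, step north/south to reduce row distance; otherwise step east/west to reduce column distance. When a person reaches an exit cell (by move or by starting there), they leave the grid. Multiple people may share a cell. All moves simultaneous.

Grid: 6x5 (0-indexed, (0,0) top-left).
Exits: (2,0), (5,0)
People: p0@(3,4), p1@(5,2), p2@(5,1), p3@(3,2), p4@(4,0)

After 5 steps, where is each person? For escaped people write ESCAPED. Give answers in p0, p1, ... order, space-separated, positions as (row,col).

Step 1: p0:(3,4)->(2,4) | p1:(5,2)->(5,1) | p2:(5,1)->(5,0)->EXIT | p3:(3,2)->(2,2) | p4:(4,0)->(5,0)->EXIT
Step 2: p0:(2,4)->(2,3) | p1:(5,1)->(5,0)->EXIT | p2:escaped | p3:(2,2)->(2,1) | p4:escaped
Step 3: p0:(2,3)->(2,2) | p1:escaped | p2:escaped | p3:(2,1)->(2,0)->EXIT | p4:escaped
Step 4: p0:(2,2)->(2,1) | p1:escaped | p2:escaped | p3:escaped | p4:escaped
Step 5: p0:(2,1)->(2,0)->EXIT | p1:escaped | p2:escaped | p3:escaped | p4:escaped

ESCAPED ESCAPED ESCAPED ESCAPED ESCAPED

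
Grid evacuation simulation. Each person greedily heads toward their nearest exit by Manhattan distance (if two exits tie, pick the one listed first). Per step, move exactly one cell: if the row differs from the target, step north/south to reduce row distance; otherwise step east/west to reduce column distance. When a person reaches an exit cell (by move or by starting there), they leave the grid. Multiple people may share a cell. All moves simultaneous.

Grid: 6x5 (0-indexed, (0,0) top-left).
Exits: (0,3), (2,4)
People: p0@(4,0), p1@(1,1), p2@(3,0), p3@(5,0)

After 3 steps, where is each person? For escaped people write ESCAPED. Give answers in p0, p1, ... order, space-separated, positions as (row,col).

Step 1: p0:(4,0)->(3,0) | p1:(1,1)->(0,1) | p2:(3,0)->(2,0) | p3:(5,0)->(4,0)
Step 2: p0:(3,0)->(2,0) | p1:(0,1)->(0,2) | p2:(2,0)->(2,1) | p3:(4,0)->(3,0)
Step 3: p0:(2,0)->(2,1) | p1:(0,2)->(0,3)->EXIT | p2:(2,1)->(2,2) | p3:(3,0)->(2,0)

(2,1) ESCAPED (2,2) (2,0)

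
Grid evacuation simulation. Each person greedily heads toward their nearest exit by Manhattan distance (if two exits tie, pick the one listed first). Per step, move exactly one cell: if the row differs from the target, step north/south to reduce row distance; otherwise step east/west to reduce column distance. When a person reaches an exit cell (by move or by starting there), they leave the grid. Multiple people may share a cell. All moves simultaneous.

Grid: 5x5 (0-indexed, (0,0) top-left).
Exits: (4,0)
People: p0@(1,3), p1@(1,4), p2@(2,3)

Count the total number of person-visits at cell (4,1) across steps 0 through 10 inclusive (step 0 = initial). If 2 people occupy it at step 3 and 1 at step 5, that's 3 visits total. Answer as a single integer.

Step 0: p0@(1,3) p1@(1,4) p2@(2,3) -> at (4,1): 0 [-], cum=0
Step 1: p0@(2,3) p1@(2,4) p2@(3,3) -> at (4,1): 0 [-], cum=0
Step 2: p0@(3,3) p1@(3,4) p2@(4,3) -> at (4,1): 0 [-], cum=0
Step 3: p0@(4,3) p1@(4,4) p2@(4,2) -> at (4,1): 0 [-], cum=0
Step 4: p0@(4,2) p1@(4,3) p2@(4,1) -> at (4,1): 1 [p2], cum=1
Step 5: p0@(4,1) p1@(4,2) p2@ESC -> at (4,1): 1 [p0], cum=2
Step 6: p0@ESC p1@(4,1) p2@ESC -> at (4,1): 1 [p1], cum=3
Step 7: p0@ESC p1@ESC p2@ESC -> at (4,1): 0 [-], cum=3
Total visits = 3

Answer: 3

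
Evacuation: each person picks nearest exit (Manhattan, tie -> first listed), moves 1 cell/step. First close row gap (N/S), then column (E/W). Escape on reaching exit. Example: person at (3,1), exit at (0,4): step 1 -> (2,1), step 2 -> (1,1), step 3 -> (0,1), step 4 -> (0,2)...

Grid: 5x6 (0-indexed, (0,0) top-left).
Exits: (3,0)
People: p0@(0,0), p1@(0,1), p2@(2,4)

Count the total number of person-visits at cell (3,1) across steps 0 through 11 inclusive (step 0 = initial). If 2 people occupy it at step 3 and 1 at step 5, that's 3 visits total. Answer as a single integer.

Step 0: p0@(0,0) p1@(0,1) p2@(2,4) -> at (3,1): 0 [-], cum=0
Step 1: p0@(1,0) p1@(1,1) p2@(3,4) -> at (3,1): 0 [-], cum=0
Step 2: p0@(2,0) p1@(2,1) p2@(3,3) -> at (3,1): 0 [-], cum=0
Step 3: p0@ESC p1@(3,1) p2@(3,2) -> at (3,1): 1 [p1], cum=1
Step 4: p0@ESC p1@ESC p2@(3,1) -> at (3,1): 1 [p2], cum=2
Step 5: p0@ESC p1@ESC p2@ESC -> at (3,1): 0 [-], cum=2
Total visits = 2

Answer: 2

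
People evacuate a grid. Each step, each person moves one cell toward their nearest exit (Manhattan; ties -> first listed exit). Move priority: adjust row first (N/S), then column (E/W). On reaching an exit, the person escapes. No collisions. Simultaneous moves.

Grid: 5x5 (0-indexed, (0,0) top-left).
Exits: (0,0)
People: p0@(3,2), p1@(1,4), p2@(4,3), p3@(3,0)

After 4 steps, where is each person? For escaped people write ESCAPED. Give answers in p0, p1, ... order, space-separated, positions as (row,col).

Step 1: p0:(3,2)->(2,2) | p1:(1,4)->(0,4) | p2:(4,3)->(3,3) | p3:(3,0)->(2,0)
Step 2: p0:(2,2)->(1,2) | p1:(0,4)->(0,3) | p2:(3,3)->(2,3) | p3:(2,0)->(1,0)
Step 3: p0:(1,2)->(0,2) | p1:(0,3)->(0,2) | p2:(2,3)->(1,3) | p3:(1,0)->(0,0)->EXIT
Step 4: p0:(0,2)->(0,1) | p1:(0,2)->(0,1) | p2:(1,3)->(0,3) | p3:escaped

(0,1) (0,1) (0,3) ESCAPED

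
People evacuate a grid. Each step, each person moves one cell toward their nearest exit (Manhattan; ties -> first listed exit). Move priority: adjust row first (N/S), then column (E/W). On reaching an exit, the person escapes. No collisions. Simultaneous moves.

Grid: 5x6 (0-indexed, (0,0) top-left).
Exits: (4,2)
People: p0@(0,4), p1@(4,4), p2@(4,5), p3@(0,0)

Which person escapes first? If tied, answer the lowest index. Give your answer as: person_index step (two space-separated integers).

Step 1: p0:(0,4)->(1,4) | p1:(4,4)->(4,3) | p2:(4,5)->(4,4) | p3:(0,0)->(1,0)
Step 2: p0:(1,4)->(2,4) | p1:(4,3)->(4,2)->EXIT | p2:(4,4)->(4,3) | p3:(1,0)->(2,0)
Step 3: p0:(2,4)->(3,4) | p1:escaped | p2:(4,3)->(4,2)->EXIT | p3:(2,0)->(3,0)
Step 4: p0:(3,4)->(4,4) | p1:escaped | p2:escaped | p3:(3,0)->(4,0)
Step 5: p0:(4,4)->(4,3) | p1:escaped | p2:escaped | p3:(4,0)->(4,1)
Step 6: p0:(4,3)->(4,2)->EXIT | p1:escaped | p2:escaped | p3:(4,1)->(4,2)->EXIT
Exit steps: [6, 2, 3, 6]
First to escape: p1 at step 2

Answer: 1 2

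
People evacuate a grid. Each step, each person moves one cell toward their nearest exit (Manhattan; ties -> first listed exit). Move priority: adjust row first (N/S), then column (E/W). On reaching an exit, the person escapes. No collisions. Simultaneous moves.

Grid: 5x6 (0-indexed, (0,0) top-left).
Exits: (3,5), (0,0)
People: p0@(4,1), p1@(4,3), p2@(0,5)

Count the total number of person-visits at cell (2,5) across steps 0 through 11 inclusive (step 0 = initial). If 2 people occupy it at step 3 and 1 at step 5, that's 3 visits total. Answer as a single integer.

Answer: 1

Derivation:
Step 0: p0@(4,1) p1@(4,3) p2@(0,5) -> at (2,5): 0 [-], cum=0
Step 1: p0@(3,1) p1@(3,3) p2@(1,5) -> at (2,5): 0 [-], cum=0
Step 2: p0@(3,2) p1@(3,4) p2@(2,5) -> at (2,5): 1 [p2], cum=1
Step 3: p0@(3,3) p1@ESC p2@ESC -> at (2,5): 0 [-], cum=1
Step 4: p0@(3,4) p1@ESC p2@ESC -> at (2,5): 0 [-], cum=1
Step 5: p0@ESC p1@ESC p2@ESC -> at (2,5): 0 [-], cum=1
Total visits = 1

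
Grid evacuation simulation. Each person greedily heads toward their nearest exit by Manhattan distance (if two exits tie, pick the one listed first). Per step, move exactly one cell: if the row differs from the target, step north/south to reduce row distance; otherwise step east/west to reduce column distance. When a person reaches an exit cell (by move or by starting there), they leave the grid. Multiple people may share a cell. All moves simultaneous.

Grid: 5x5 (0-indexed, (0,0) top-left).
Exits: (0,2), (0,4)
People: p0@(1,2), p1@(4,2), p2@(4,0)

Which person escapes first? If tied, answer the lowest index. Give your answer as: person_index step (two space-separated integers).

Answer: 0 1

Derivation:
Step 1: p0:(1,2)->(0,2)->EXIT | p1:(4,2)->(3,2) | p2:(4,0)->(3,0)
Step 2: p0:escaped | p1:(3,2)->(2,2) | p2:(3,0)->(2,0)
Step 3: p0:escaped | p1:(2,2)->(1,2) | p2:(2,0)->(1,0)
Step 4: p0:escaped | p1:(1,2)->(0,2)->EXIT | p2:(1,0)->(0,0)
Step 5: p0:escaped | p1:escaped | p2:(0,0)->(0,1)
Step 6: p0:escaped | p1:escaped | p2:(0,1)->(0,2)->EXIT
Exit steps: [1, 4, 6]
First to escape: p0 at step 1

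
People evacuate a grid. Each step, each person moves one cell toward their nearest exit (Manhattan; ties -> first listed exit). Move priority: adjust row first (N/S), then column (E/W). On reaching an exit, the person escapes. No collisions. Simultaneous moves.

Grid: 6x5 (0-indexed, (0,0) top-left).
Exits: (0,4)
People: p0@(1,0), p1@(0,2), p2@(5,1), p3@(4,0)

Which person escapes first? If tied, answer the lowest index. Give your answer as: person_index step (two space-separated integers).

Step 1: p0:(1,0)->(0,0) | p1:(0,2)->(0,3) | p2:(5,1)->(4,1) | p3:(4,0)->(3,0)
Step 2: p0:(0,0)->(0,1) | p1:(0,3)->(0,4)->EXIT | p2:(4,1)->(3,1) | p3:(3,0)->(2,0)
Step 3: p0:(0,1)->(0,2) | p1:escaped | p2:(3,1)->(2,1) | p3:(2,0)->(1,0)
Step 4: p0:(0,2)->(0,3) | p1:escaped | p2:(2,1)->(1,1) | p3:(1,0)->(0,0)
Step 5: p0:(0,3)->(0,4)->EXIT | p1:escaped | p2:(1,1)->(0,1) | p3:(0,0)->(0,1)
Step 6: p0:escaped | p1:escaped | p2:(0,1)->(0,2) | p3:(0,1)->(0,2)
Step 7: p0:escaped | p1:escaped | p2:(0,2)->(0,3) | p3:(0,2)->(0,3)
Step 8: p0:escaped | p1:escaped | p2:(0,3)->(0,4)->EXIT | p3:(0,3)->(0,4)->EXIT
Exit steps: [5, 2, 8, 8]
First to escape: p1 at step 2

Answer: 1 2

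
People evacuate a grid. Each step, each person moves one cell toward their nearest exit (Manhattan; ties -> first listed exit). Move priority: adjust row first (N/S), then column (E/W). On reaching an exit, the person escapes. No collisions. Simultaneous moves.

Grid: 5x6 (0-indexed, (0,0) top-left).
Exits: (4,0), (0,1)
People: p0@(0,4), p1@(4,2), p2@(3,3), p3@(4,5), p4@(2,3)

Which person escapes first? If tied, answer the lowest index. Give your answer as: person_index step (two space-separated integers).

Step 1: p0:(0,4)->(0,3) | p1:(4,2)->(4,1) | p2:(3,3)->(4,3) | p3:(4,5)->(4,4) | p4:(2,3)->(1,3)
Step 2: p0:(0,3)->(0,2) | p1:(4,1)->(4,0)->EXIT | p2:(4,3)->(4,2) | p3:(4,4)->(4,3) | p4:(1,3)->(0,3)
Step 3: p0:(0,2)->(0,1)->EXIT | p1:escaped | p2:(4,2)->(4,1) | p3:(4,3)->(4,2) | p4:(0,3)->(0,2)
Step 4: p0:escaped | p1:escaped | p2:(4,1)->(4,0)->EXIT | p3:(4,2)->(4,1) | p4:(0,2)->(0,1)->EXIT
Step 5: p0:escaped | p1:escaped | p2:escaped | p3:(4,1)->(4,0)->EXIT | p4:escaped
Exit steps: [3, 2, 4, 5, 4]
First to escape: p1 at step 2

Answer: 1 2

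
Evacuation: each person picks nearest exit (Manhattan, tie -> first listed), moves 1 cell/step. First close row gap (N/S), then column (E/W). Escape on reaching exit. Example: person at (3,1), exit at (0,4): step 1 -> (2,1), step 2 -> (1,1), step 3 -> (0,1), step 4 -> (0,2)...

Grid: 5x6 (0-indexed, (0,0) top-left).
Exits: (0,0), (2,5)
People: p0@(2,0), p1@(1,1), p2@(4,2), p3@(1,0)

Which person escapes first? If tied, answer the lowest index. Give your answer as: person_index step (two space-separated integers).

Answer: 3 1

Derivation:
Step 1: p0:(2,0)->(1,0) | p1:(1,1)->(0,1) | p2:(4,2)->(3,2) | p3:(1,0)->(0,0)->EXIT
Step 2: p0:(1,0)->(0,0)->EXIT | p1:(0,1)->(0,0)->EXIT | p2:(3,2)->(2,2) | p3:escaped
Step 3: p0:escaped | p1:escaped | p2:(2,2)->(2,3) | p3:escaped
Step 4: p0:escaped | p1:escaped | p2:(2,3)->(2,4) | p3:escaped
Step 5: p0:escaped | p1:escaped | p2:(2,4)->(2,5)->EXIT | p3:escaped
Exit steps: [2, 2, 5, 1]
First to escape: p3 at step 1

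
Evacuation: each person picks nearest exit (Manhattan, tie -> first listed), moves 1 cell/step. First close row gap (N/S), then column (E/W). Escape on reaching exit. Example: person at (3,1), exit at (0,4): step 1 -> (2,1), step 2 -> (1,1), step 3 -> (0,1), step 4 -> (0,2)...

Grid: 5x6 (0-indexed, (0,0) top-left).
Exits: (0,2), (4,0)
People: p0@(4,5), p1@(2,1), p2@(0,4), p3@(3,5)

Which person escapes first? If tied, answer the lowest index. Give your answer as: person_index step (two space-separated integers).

Step 1: p0:(4,5)->(4,4) | p1:(2,1)->(1,1) | p2:(0,4)->(0,3) | p3:(3,5)->(2,5)
Step 2: p0:(4,4)->(4,3) | p1:(1,1)->(0,1) | p2:(0,3)->(0,2)->EXIT | p3:(2,5)->(1,5)
Step 3: p0:(4,3)->(4,2) | p1:(0,1)->(0,2)->EXIT | p2:escaped | p3:(1,5)->(0,5)
Step 4: p0:(4,2)->(4,1) | p1:escaped | p2:escaped | p3:(0,5)->(0,4)
Step 5: p0:(4,1)->(4,0)->EXIT | p1:escaped | p2:escaped | p3:(0,4)->(0,3)
Step 6: p0:escaped | p1:escaped | p2:escaped | p3:(0,3)->(0,2)->EXIT
Exit steps: [5, 3, 2, 6]
First to escape: p2 at step 2

Answer: 2 2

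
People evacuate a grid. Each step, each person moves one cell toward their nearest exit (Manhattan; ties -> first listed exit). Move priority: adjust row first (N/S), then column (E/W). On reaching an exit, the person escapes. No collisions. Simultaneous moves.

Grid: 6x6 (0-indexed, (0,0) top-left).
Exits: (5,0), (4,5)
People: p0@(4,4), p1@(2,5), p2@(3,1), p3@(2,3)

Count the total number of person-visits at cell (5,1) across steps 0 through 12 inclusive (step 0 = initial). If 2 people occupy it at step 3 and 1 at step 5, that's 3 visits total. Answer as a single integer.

Step 0: p0@(4,4) p1@(2,5) p2@(3,1) p3@(2,3) -> at (5,1): 0 [-], cum=0
Step 1: p0@ESC p1@(3,5) p2@(4,1) p3@(3,3) -> at (5,1): 0 [-], cum=0
Step 2: p0@ESC p1@ESC p2@(5,1) p3@(4,3) -> at (5,1): 1 [p2], cum=1
Step 3: p0@ESC p1@ESC p2@ESC p3@(4,4) -> at (5,1): 0 [-], cum=1
Step 4: p0@ESC p1@ESC p2@ESC p3@ESC -> at (5,1): 0 [-], cum=1
Total visits = 1

Answer: 1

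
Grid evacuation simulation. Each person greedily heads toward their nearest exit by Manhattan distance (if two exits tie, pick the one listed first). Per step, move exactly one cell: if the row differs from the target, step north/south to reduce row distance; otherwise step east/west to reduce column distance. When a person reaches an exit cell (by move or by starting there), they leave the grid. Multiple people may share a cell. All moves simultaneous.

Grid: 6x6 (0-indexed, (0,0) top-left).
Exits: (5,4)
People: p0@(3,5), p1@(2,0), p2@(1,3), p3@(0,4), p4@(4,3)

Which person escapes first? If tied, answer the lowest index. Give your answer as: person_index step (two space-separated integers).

Step 1: p0:(3,5)->(4,5) | p1:(2,0)->(3,0) | p2:(1,3)->(2,3) | p3:(0,4)->(1,4) | p4:(4,3)->(5,3)
Step 2: p0:(4,5)->(5,5) | p1:(3,0)->(4,0) | p2:(2,3)->(3,3) | p3:(1,4)->(2,4) | p4:(5,3)->(5,4)->EXIT
Step 3: p0:(5,5)->(5,4)->EXIT | p1:(4,0)->(5,0) | p2:(3,3)->(4,3) | p3:(2,4)->(3,4) | p4:escaped
Step 4: p0:escaped | p1:(5,0)->(5,1) | p2:(4,3)->(5,3) | p3:(3,4)->(4,4) | p4:escaped
Step 5: p0:escaped | p1:(5,1)->(5,2) | p2:(5,3)->(5,4)->EXIT | p3:(4,4)->(5,4)->EXIT | p4:escaped
Step 6: p0:escaped | p1:(5,2)->(5,3) | p2:escaped | p3:escaped | p4:escaped
Step 7: p0:escaped | p1:(5,3)->(5,4)->EXIT | p2:escaped | p3:escaped | p4:escaped
Exit steps: [3, 7, 5, 5, 2]
First to escape: p4 at step 2

Answer: 4 2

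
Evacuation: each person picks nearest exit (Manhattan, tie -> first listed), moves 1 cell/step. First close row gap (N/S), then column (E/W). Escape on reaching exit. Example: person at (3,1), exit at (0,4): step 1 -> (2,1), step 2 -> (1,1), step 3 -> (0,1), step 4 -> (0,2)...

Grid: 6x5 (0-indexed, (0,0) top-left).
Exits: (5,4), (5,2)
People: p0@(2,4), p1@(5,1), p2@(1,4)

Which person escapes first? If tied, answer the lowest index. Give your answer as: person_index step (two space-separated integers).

Step 1: p0:(2,4)->(3,4) | p1:(5,1)->(5,2)->EXIT | p2:(1,4)->(2,4)
Step 2: p0:(3,4)->(4,4) | p1:escaped | p2:(2,4)->(3,4)
Step 3: p0:(4,4)->(5,4)->EXIT | p1:escaped | p2:(3,4)->(4,4)
Step 4: p0:escaped | p1:escaped | p2:(4,4)->(5,4)->EXIT
Exit steps: [3, 1, 4]
First to escape: p1 at step 1

Answer: 1 1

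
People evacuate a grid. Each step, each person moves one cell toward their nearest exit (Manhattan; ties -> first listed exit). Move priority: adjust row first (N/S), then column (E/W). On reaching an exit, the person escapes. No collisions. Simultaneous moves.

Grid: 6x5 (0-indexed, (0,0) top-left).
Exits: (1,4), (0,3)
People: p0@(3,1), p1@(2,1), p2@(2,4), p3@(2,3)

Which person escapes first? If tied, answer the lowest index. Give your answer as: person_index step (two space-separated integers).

Answer: 2 1

Derivation:
Step 1: p0:(3,1)->(2,1) | p1:(2,1)->(1,1) | p2:(2,4)->(1,4)->EXIT | p3:(2,3)->(1,3)
Step 2: p0:(2,1)->(1,1) | p1:(1,1)->(1,2) | p2:escaped | p3:(1,3)->(1,4)->EXIT
Step 3: p0:(1,1)->(1,2) | p1:(1,2)->(1,3) | p2:escaped | p3:escaped
Step 4: p0:(1,2)->(1,3) | p1:(1,3)->(1,4)->EXIT | p2:escaped | p3:escaped
Step 5: p0:(1,3)->(1,4)->EXIT | p1:escaped | p2:escaped | p3:escaped
Exit steps: [5, 4, 1, 2]
First to escape: p2 at step 1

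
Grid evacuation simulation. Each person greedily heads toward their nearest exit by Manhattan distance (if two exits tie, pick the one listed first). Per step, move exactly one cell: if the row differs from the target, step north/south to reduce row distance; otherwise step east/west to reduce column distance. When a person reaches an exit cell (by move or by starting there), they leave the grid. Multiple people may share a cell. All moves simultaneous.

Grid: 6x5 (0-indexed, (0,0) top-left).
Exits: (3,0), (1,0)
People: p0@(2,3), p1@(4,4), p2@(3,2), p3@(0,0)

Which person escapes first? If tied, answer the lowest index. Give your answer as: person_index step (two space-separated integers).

Answer: 3 1

Derivation:
Step 1: p0:(2,3)->(3,3) | p1:(4,4)->(3,4) | p2:(3,2)->(3,1) | p3:(0,0)->(1,0)->EXIT
Step 2: p0:(3,3)->(3,2) | p1:(3,4)->(3,3) | p2:(3,1)->(3,0)->EXIT | p3:escaped
Step 3: p0:(3,2)->(3,1) | p1:(3,3)->(3,2) | p2:escaped | p3:escaped
Step 4: p0:(3,1)->(3,0)->EXIT | p1:(3,2)->(3,1) | p2:escaped | p3:escaped
Step 5: p0:escaped | p1:(3,1)->(3,0)->EXIT | p2:escaped | p3:escaped
Exit steps: [4, 5, 2, 1]
First to escape: p3 at step 1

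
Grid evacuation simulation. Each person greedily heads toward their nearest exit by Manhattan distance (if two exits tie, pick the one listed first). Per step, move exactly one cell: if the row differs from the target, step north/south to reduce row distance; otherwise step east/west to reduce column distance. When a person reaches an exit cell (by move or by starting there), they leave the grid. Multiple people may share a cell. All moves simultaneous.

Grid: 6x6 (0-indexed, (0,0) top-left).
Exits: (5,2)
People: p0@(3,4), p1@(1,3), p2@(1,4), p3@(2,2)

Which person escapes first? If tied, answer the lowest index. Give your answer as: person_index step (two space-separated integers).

Step 1: p0:(3,4)->(4,4) | p1:(1,3)->(2,3) | p2:(1,4)->(2,4) | p3:(2,2)->(3,2)
Step 2: p0:(4,4)->(5,4) | p1:(2,3)->(3,3) | p2:(2,4)->(3,4) | p3:(3,2)->(4,2)
Step 3: p0:(5,4)->(5,3) | p1:(3,3)->(4,3) | p2:(3,4)->(4,4) | p3:(4,2)->(5,2)->EXIT
Step 4: p0:(5,3)->(5,2)->EXIT | p1:(4,3)->(5,3) | p2:(4,4)->(5,4) | p3:escaped
Step 5: p0:escaped | p1:(5,3)->(5,2)->EXIT | p2:(5,4)->(5,3) | p3:escaped
Step 6: p0:escaped | p1:escaped | p2:(5,3)->(5,2)->EXIT | p3:escaped
Exit steps: [4, 5, 6, 3]
First to escape: p3 at step 3

Answer: 3 3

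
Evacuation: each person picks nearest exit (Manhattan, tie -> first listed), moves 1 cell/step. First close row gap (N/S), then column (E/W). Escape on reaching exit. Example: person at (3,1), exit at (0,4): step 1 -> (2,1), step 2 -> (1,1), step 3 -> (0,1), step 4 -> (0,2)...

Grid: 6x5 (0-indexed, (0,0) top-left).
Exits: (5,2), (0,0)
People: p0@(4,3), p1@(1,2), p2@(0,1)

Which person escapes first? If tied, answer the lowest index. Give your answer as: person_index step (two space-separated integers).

Step 1: p0:(4,3)->(5,3) | p1:(1,2)->(0,2) | p2:(0,1)->(0,0)->EXIT
Step 2: p0:(5,3)->(5,2)->EXIT | p1:(0,2)->(0,1) | p2:escaped
Step 3: p0:escaped | p1:(0,1)->(0,0)->EXIT | p2:escaped
Exit steps: [2, 3, 1]
First to escape: p2 at step 1

Answer: 2 1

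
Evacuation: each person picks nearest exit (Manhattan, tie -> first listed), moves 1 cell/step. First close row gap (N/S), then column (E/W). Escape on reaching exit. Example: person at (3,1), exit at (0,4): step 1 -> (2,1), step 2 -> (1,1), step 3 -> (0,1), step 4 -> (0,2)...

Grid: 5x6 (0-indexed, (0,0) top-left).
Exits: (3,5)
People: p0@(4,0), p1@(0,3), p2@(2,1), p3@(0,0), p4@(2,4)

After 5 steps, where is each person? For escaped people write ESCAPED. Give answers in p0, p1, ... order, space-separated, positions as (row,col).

Step 1: p0:(4,0)->(3,0) | p1:(0,3)->(1,3) | p2:(2,1)->(3,1) | p3:(0,0)->(1,0) | p4:(2,4)->(3,4)
Step 2: p0:(3,0)->(3,1) | p1:(1,3)->(2,3) | p2:(3,1)->(3,2) | p3:(1,0)->(2,0) | p4:(3,4)->(3,5)->EXIT
Step 3: p0:(3,1)->(3,2) | p1:(2,3)->(3,3) | p2:(3,2)->(3,3) | p3:(2,0)->(3,0) | p4:escaped
Step 4: p0:(3,2)->(3,3) | p1:(3,3)->(3,4) | p2:(3,3)->(3,4) | p3:(3,0)->(3,1) | p4:escaped
Step 5: p0:(3,3)->(3,4) | p1:(3,4)->(3,5)->EXIT | p2:(3,4)->(3,5)->EXIT | p3:(3,1)->(3,2) | p4:escaped

(3,4) ESCAPED ESCAPED (3,2) ESCAPED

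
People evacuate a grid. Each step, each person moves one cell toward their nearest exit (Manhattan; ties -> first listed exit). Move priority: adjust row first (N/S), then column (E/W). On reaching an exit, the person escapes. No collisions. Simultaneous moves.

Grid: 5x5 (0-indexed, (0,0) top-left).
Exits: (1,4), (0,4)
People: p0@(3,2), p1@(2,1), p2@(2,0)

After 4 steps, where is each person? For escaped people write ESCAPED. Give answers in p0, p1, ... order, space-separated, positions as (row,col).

Step 1: p0:(3,2)->(2,2) | p1:(2,1)->(1,1) | p2:(2,0)->(1,0)
Step 2: p0:(2,2)->(1,2) | p1:(1,1)->(1,2) | p2:(1,0)->(1,1)
Step 3: p0:(1,2)->(1,3) | p1:(1,2)->(1,3) | p2:(1,1)->(1,2)
Step 4: p0:(1,3)->(1,4)->EXIT | p1:(1,3)->(1,4)->EXIT | p2:(1,2)->(1,3)

ESCAPED ESCAPED (1,3)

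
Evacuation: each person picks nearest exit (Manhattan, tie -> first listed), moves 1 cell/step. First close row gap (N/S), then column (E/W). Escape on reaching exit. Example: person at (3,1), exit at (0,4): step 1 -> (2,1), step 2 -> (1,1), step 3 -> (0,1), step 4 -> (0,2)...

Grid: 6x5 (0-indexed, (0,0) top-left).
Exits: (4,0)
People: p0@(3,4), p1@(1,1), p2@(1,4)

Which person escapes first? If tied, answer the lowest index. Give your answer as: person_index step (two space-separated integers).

Answer: 1 4

Derivation:
Step 1: p0:(3,4)->(4,4) | p1:(1,1)->(2,1) | p2:(1,4)->(2,4)
Step 2: p0:(4,4)->(4,3) | p1:(2,1)->(3,1) | p2:(2,4)->(3,4)
Step 3: p0:(4,3)->(4,2) | p1:(3,1)->(4,1) | p2:(3,4)->(4,4)
Step 4: p0:(4,2)->(4,1) | p1:(4,1)->(4,0)->EXIT | p2:(4,4)->(4,3)
Step 5: p0:(4,1)->(4,0)->EXIT | p1:escaped | p2:(4,3)->(4,2)
Step 6: p0:escaped | p1:escaped | p2:(4,2)->(4,1)
Step 7: p0:escaped | p1:escaped | p2:(4,1)->(4,0)->EXIT
Exit steps: [5, 4, 7]
First to escape: p1 at step 4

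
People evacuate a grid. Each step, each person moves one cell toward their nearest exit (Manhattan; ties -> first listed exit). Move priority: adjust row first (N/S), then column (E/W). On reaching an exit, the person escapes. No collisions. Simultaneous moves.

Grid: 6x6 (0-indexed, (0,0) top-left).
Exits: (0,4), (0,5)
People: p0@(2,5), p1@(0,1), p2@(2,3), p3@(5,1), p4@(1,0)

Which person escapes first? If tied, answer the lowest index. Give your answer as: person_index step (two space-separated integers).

Answer: 0 2

Derivation:
Step 1: p0:(2,5)->(1,5) | p1:(0,1)->(0,2) | p2:(2,3)->(1,3) | p3:(5,1)->(4,1) | p4:(1,0)->(0,0)
Step 2: p0:(1,5)->(0,5)->EXIT | p1:(0,2)->(0,3) | p2:(1,3)->(0,3) | p3:(4,1)->(3,1) | p4:(0,0)->(0,1)
Step 3: p0:escaped | p1:(0,3)->(0,4)->EXIT | p2:(0,3)->(0,4)->EXIT | p3:(3,1)->(2,1) | p4:(0,1)->(0,2)
Step 4: p0:escaped | p1:escaped | p2:escaped | p3:(2,1)->(1,1) | p4:(0,2)->(0,3)
Step 5: p0:escaped | p1:escaped | p2:escaped | p3:(1,1)->(0,1) | p4:(0,3)->(0,4)->EXIT
Step 6: p0:escaped | p1:escaped | p2:escaped | p3:(0,1)->(0,2) | p4:escaped
Step 7: p0:escaped | p1:escaped | p2:escaped | p3:(0,2)->(0,3) | p4:escaped
Step 8: p0:escaped | p1:escaped | p2:escaped | p3:(0,3)->(0,4)->EXIT | p4:escaped
Exit steps: [2, 3, 3, 8, 5]
First to escape: p0 at step 2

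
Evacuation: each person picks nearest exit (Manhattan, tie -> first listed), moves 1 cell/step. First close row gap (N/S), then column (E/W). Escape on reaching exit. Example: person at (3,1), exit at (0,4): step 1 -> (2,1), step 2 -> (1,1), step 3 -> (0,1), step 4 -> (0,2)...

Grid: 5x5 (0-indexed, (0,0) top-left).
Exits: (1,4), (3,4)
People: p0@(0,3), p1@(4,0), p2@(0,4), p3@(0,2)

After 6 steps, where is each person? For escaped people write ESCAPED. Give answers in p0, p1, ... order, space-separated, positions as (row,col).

Step 1: p0:(0,3)->(1,3) | p1:(4,0)->(3,0) | p2:(0,4)->(1,4)->EXIT | p3:(0,2)->(1,2)
Step 2: p0:(1,3)->(1,4)->EXIT | p1:(3,0)->(3,1) | p2:escaped | p3:(1,2)->(1,3)
Step 3: p0:escaped | p1:(3,1)->(3,2) | p2:escaped | p3:(1,3)->(1,4)->EXIT
Step 4: p0:escaped | p1:(3,2)->(3,3) | p2:escaped | p3:escaped
Step 5: p0:escaped | p1:(3,3)->(3,4)->EXIT | p2:escaped | p3:escaped

ESCAPED ESCAPED ESCAPED ESCAPED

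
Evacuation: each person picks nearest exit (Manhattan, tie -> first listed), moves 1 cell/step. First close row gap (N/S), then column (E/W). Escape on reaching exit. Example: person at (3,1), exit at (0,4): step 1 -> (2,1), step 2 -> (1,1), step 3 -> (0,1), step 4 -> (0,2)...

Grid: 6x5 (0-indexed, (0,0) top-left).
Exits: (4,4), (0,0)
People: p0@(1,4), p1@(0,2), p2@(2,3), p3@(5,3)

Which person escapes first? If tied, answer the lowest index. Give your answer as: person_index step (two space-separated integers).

Step 1: p0:(1,4)->(2,4) | p1:(0,2)->(0,1) | p2:(2,3)->(3,3) | p3:(5,3)->(4,3)
Step 2: p0:(2,4)->(3,4) | p1:(0,1)->(0,0)->EXIT | p2:(3,3)->(4,3) | p3:(4,3)->(4,4)->EXIT
Step 3: p0:(3,4)->(4,4)->EXIT | p1:escaped | p2:(4,3)->(4,4)->EXIT | p3:escaped
Exit steps: [3, 2, 3, 2]
First to escape: p1 at step 2

Answer: 1 2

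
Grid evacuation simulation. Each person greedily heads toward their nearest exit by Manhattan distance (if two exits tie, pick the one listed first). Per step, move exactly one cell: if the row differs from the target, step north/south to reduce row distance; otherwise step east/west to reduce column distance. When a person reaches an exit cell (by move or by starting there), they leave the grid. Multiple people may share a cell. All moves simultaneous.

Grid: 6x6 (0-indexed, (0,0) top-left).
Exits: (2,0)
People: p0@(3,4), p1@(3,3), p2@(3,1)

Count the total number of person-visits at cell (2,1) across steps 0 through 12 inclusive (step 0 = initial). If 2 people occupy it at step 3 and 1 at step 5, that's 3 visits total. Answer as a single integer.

Step 0: p0@(3,4) p1@(3,3) p2@(3,1) -> at (2,1): 0 [-], cum=0
Step 1: p0@(2,4) p1@(2,3) p2@(2,1) -> at (2,1): 1 [p2], cum=1
Step 2: p0@(2,3) p1@(2,2) p2@ESC -> at (2,1): 0 [-], cum=1
Step 3: p0@(2,2) p1@(2,1) p2@ESC -> at (2,1): 1 [p1], cum=2
Step 4: p0@(2,1) p1@ESC p2@ESC -> at (2,1): 1 [p0], cum=3
Step 5: p0@ESC p1@ESC p2@ESC -> at (2,1): 0 [-], cum=3
Total visits = 3

Answer: 3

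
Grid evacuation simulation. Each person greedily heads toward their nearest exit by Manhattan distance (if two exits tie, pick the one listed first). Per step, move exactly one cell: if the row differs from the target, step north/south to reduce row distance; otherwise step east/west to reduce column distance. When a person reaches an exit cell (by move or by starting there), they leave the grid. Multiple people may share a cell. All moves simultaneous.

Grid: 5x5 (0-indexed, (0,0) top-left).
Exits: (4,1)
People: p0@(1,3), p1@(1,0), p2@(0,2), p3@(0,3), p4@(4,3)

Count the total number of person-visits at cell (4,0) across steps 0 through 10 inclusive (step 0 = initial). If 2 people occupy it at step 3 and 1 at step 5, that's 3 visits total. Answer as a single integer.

Answer: 1

Derivation:
Step 0: p0@(1,3) p1@(1,0) p2@(0,2) p3@(0,3) p4@(4,3) -> at (4,0): 0 [-], cum=0
Step 1: p0@(2,3) p1@(2,0) p2@(1,2) p3@(1,3) p4@(4,2) -> at (4,0): 0 [-], cum=0
Step 2: p0@(3,3) p1@(3,0) p2@(2,2) p3@(2,3) p4@ESC -> at (4,0): 0 [-], cum=0
Step 3: p0@(4,3) p1@(4,0) p2@(3,2) p3@(3,3) p4@ESC -> at (4,0): 1 [p1], cum=1
Step 4: p0@(4,2) p1@ESC p2@(4,2) p3@(4,3) p4@ESC -> at (4,0): 0 [-], cum=1
Step 5: p0@ESC p1@ESC p2@ESC p3@(4,2) p4@ESC -> at (4,0): 0 [-], cum=1
Step 6: p0@ESC p1@ESC p2@ESC p3@ESC p4@ESC -> at (4,0): 0 [-], cum=1
Total visits = 1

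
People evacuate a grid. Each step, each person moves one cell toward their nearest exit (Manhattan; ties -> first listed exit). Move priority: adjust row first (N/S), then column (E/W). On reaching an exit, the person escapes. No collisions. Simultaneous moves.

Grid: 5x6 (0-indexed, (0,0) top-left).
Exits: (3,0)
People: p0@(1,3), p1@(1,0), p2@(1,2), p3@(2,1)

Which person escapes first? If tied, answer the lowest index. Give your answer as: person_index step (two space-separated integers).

Answer: 1 2

Derivation:
Step 1: p0:(1,3)->(2,3) | p1:(1,0)->(2,0) | p2:(1,2)->(2,2) | p3:(2,1)->(3,1)
Step 2: p0:(2,3)->(3,3) | p1:(2,0)->(3,0)->EXIT | p2:(2,2)->(3,2) | p3:(3,1)->(3,0)->EXIT
Step 3: p0:(3,3)->(3,2) | p1:escaped | p2:(3,2)->(3,1) | p3:escaped
Step 4: p0:(3,2)->(3,1) | p1:escaped | p2:(3,1)->(3,0)->EXIT | p3:escaped
Step 5: p0:(3,1)->(3,0)->EXIT | p1:escaped | p2:escaped | p3:escaped
Exit steps: [5, 2, 4, 2]
First to escape: p1 at step 2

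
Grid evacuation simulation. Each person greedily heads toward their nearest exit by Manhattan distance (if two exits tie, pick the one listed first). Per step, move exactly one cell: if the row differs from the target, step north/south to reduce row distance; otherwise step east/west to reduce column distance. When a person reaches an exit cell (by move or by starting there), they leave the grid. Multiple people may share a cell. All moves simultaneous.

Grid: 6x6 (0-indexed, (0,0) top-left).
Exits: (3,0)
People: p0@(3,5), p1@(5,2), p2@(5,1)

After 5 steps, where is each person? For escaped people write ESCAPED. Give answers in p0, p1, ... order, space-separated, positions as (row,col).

Step 1: p0:(3,5)->(3,4) | p1:(5,2)->(4,2) | p2:(5,1)->(4,1)
Step 2: p0:(3,4)->(3,3) | p1:(4,2)->(3,2) | p2:(4,1)->(3,1)
Step 3: p0:(3,3)->(3,2) | p1:(3,2)->(3,1) | p2:(3,1)->(3,0)->EXIT
Step 4: p0:(3,2)->(3,1) | p1:(3,1)->(3,0)->EXIT | p2:escaped
Step 5: p0:(3,1)->(3,0)->EXIT | p1:escaped | p2:escaped

ESCAPED ESCAPED ESCAPED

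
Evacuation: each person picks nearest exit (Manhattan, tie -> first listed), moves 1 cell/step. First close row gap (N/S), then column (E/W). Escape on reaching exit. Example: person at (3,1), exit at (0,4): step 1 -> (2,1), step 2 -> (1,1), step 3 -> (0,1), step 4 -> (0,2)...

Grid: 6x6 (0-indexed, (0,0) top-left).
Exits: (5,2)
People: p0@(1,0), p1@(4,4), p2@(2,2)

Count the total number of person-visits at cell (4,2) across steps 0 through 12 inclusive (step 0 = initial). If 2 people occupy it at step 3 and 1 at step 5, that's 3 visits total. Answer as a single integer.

Answer: 1

Derivation:
Step 0: p0@(1,0) p1@(4,4) p2@(2,2) -> at (4,2): 0 [-], cum=0
Step 1: p0@(2,0) p1@(5,4) p2@(3,2) -> at (4,2): 0 [-], cum=0
Step 2: p0@(3,0) p1@(5,3) p2@(4,2) -> at (4,2): 1 [p2], cum=1
Step 3: p0@(4,0) p1@ESC p2@ESC -> at (4,2): 0 [-], cum=1
Step 4: p0@(5,0) p1@ESC p2@ESC -> at (4,2): 0 [-], cum=1
Step 5: p0@(5,1) p1@ESC p2@ESC -> at (4,2): 0 [-], cum=1
Step 6: p0@ESC p1@ESC p2@ESC -> at (4,2): 0 [-], cum=1
Total visits = 1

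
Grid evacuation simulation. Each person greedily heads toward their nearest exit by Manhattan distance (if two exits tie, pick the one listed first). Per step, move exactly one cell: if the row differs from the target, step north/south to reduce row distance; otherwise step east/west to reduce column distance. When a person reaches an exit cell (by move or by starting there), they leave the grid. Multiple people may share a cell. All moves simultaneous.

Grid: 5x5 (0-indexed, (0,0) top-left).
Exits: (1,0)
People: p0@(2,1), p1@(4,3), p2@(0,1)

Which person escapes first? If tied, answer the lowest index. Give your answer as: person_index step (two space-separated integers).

Answer: 0 2

Derivation:
Step 1: p0:(2,1)->(1,1) | p1:(4,3)->(3,3) | p2:(0,1)->(1,1)
Step 2: p0:(1,1)->(1,0)->EXIT | p1:(3,3)->(2,3) | p2:(1,1)->(1,0)->EXIT
Step 3: p0:escaped | p1:(2,3)->(1,3) | p2:escaped
Step 4: p0:escaped | p1:(1,3)->(1,2) | p2:escaped
Step 5: p0:escaped | p1:(1,2)->(1,1) | p2:escaped
Step 6: p0:escaped | p1:(1,1)->(1,0)->EXIT | p2:escaped
Exit steps: [2, 6, 2]
First to escape: p0 at step 2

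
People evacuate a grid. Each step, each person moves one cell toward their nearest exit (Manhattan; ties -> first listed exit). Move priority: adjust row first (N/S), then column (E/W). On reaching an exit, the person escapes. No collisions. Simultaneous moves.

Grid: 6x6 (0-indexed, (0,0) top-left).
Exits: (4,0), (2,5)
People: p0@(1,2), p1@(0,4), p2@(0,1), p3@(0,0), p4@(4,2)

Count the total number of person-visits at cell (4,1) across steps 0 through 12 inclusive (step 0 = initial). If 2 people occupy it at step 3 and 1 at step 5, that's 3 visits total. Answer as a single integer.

Answer: 2

Derivation:
Step 0: p0@(1,2) p1@(0,4) p2@(0,1) p3@(0,0) p4@(4,2) -> at (4,1): 0 [-], cum=0
Step 1: p0@(2,2) p1@(1,4) p2@(1,1) p3@(1,0) p4@(4,1) -> at (4,1): 1 [p4], cum=1
Step 2: p0@(2,3) p1@(2,4) p2@(2,1) p3@(2,0) p4@ESC -> at (4,1): 0 [-], cum=1
Step 3: p0@(2,4) p1@ESC p2@(3,1) p3@(3,0) p4@ESC -> at (4,1): 0 [-], cum=1
Step 4: p0@ESC p1@ESC p2@(4,1) p3@ESC p4@ESC -> at (4,1): 1 [p2], cum=2
Step 5: p0@ESC p1@ESC p2@ESC p3@ESC p4@ESC -> at (4,1): 0 [-], cum=2
Total visits = 2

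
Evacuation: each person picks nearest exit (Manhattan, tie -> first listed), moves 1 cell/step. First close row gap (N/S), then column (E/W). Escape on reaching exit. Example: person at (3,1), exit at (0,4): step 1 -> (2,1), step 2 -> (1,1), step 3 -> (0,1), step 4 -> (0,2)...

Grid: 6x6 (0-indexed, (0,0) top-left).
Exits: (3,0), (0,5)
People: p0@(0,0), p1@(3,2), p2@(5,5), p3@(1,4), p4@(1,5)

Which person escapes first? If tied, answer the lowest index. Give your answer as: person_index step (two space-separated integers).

Step 1: p0:(0,0)->(1,0) | p1:(3,2)->(3,1) | p2:(5,5)->(4,5) | p3:(1,4)->(0,4) | p4:(1,5)->(0,5)->EXIT
Step 2: p0:(1,0)->(2,0) | p1:(3,1)->(3,0)->EXIT | p2:(4,5)->(3,5) | p3:(0,4)->(0,5)->EXIT | p4:escaped
Step 3: p0:(2,0)->(3,0)->EXIT | p1:escaped | p2:(3,5)->(2,5) | p3:escaped | p4:escaped
Step 4: p0:escaped | p1:escaped | p2:(2,5)->(1,5) | p3:escaped | p4:escaped
Step 5: p0:escaped | p1:escaped | p2:(1,5)->(0,5)->EXIT | p3:escaped | p4:escaped
Exit steps: [3, 2, 5, 2, 1]
First to escape: p4 at step 1

Answer: 4 1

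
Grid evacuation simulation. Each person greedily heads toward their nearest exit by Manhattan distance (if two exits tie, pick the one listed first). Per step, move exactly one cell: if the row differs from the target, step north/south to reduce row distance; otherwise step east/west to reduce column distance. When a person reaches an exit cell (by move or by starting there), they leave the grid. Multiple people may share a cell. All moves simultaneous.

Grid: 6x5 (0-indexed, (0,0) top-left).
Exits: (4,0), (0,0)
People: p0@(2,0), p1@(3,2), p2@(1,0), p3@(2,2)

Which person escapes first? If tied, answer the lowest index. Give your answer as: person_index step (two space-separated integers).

Step 1: p0:(2,0)->(3,0) | p1:(3,2)->(4,2) | p2:(1,0)->(0,0)->EXIT | p3:(2,2)->(3,2)
Step 2: p0:(3,0)->(4,0)->EXIT | p1:(4,2)->(4,1) | p2:escaped | p3:(3,2)->(4,2)
Step 3: p0:escaped | p1:(4,1)->(4,0)->EXIT | p2:escaped | p3:(4,2)->(4,1)
Step 4: p0:escaped | p1:escaped | p2:escaped | p3:(4,1)->(4,0)->EXIT
Exit steps: [2, 3, 1, 4]
First to escape: p2 at step 1

Answer: 2 1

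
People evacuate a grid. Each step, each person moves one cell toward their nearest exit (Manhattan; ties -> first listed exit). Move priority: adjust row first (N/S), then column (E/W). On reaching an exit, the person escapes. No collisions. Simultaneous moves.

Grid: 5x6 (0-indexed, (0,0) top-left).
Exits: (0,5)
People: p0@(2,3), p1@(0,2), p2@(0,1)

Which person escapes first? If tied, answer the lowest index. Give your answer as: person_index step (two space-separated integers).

Answer: 1 3

Derivation:
Step 1: p0:(2,3)->(1,3) | p1:(0,2)->(0,3) | p2:(0,1)->(0,2)
Step 2: p0:(1,3)->(0,3) | p1:(0,3)->(0,4) | p2:(0,2)->(0,3)
Step 3: p0:(0,3)->(0,4) | p1:(0,4)->(0,5)->EXIT | p2:(0,3)->(0,4)
Step 4: p0:(0,4)->(0,5)->EXIT | p1:escaped | p2:(0,4)->(0,5)->EXIT
Exit steps: [4, 3, 4]
First to escape: p1 at step 3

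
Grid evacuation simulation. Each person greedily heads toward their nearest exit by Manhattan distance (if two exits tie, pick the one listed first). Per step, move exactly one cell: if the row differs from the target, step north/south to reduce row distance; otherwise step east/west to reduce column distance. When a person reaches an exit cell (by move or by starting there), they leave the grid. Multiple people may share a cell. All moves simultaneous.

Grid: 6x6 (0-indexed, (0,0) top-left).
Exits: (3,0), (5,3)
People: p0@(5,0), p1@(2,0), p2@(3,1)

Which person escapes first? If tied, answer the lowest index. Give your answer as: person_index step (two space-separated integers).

Answer: 1 1

Derivation:
Step 1: p0:(5,0)->(4,0) | p1:(2,0)->(3,0)->EXIT | p2:(3,1)->(3,0)->EXIT
Step 2: p0:(4,0)->(3,0)->EXIT | p1:escaped | p2:escaped
Exit steps: [2, 1, 1]
First to escape: p1 at step 1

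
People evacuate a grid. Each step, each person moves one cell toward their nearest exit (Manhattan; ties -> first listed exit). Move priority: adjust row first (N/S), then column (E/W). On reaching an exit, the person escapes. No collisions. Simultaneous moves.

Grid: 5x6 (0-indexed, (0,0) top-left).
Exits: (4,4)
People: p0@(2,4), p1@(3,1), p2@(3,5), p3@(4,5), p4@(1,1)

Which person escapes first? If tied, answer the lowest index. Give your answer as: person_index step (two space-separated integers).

Step 1: p0:(2,4)->(3,4) | p1:(3,1)->(4,1) | p2:(3,5)->(4,5) | p3:(4,5)->(4,4)->EXIT | p4:(1,1)->(2,1)
Step 2: p0:(3,4)->(4,4)->EXIT | p1:(4,1)->(4,2) | p2:(4,5)->(4,4)->EXIT | p3:escaped | p4:(2,1)->(3,1)
Step 3: p0:escaped | p1:(4,2)->(4,3) | p2:escaped | p3:escaped | p4:(3,1)->(4,1)
Step 4: p0:escaped | p1:(4,3)->(4,4)->EXIT | p2:escaped | p3:escaped | p4:(4,1)->(4,2)
Step 5: p0:escaped | p1:escaped | p2:escaped | p3:escaped | p4:(4,2)->(4,3)
Step 6: p0:escaped | p1:escaped | p2:escaped | p3:escaped | p4:(4,3)->(4,4)->EXIT
Exit steps: [2, 4, 2, 1, 6]
First to escape: p3 at step 1

Answer: 3 1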